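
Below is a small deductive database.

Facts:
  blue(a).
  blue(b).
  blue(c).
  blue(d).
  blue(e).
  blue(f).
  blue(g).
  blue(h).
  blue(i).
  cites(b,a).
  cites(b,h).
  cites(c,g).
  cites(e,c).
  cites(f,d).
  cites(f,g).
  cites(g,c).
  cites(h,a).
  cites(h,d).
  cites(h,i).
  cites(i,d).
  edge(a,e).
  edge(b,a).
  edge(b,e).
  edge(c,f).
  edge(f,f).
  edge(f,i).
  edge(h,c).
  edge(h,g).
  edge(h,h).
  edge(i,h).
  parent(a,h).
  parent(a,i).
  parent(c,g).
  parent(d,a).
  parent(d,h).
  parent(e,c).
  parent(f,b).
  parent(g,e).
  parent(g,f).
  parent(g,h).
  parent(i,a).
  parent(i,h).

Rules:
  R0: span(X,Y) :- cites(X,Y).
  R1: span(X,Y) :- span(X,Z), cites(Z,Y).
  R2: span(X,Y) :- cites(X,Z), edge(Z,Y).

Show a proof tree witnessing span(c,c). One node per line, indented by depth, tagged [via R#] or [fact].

round 1: derive span(b,a) via R0 from cites(b,a)
round 1: derive span(b,h) via R0 from cites(b,h)
round 1: derive span(c,g) via R0 from cites(c,g)
round 1: derive span(e,c) via R0 from cites(e,c)
round 1: derive span(f,d) via R0 from cites(f,d)
round 1: derive span(f,g) via R0 from cites(f,g)
round 1: derive span(g,c) via R0 from cites(g,c)
round 1: derive span(h,a) via R0 from cites(h,a)
round 1: derive span(h,d) via R0 from cites(h,d)
round 1: derive span(h,i) via R0 from cites(h,i)
round 1: derive span(i,d) via R0 from cites(i,d)
round 1: derive span(b,c) via R2 from cites(b,h), edge(h,c)
round 1: derive span(b,e) via R2 from cites(b,a), edge(a,e)
round 1: derive span(b,g) via R2 from cites(b,h), edge(h,g)
round 1: derive span(e,f) via R2 from cites(e,c), edge(c,f)
round 1: derive span(g,f) via R2 from cites(g,c), edge(c,f)
round 1: derive span(h,e) via R2 from cites(h,a), edge(a,e)
round 1: derive span(h,h) via R2 from cites(h,i), edge(i,h)
round 2: derive span(b,d) via R1 from span(b,h), cites(h,d)
round 2: derive span(b,i) via R1 from span(b,h), cites(h,i)
round 2: derive span(c,c) via R1 from span(c,g), cites(g,c)
round 2: derive span(e,d) via R1 from span(e,f), cites(f,d)
round 2: derive span(e,g) via R1 from span(e,c), cites(c,g)
round 2: derive span(f,c) via R1 from span(f,g), cites(g,c)
round 2: derive span(g,d) via R1 from span(g,f), cites(f,d)
round 2: derive span(g,g) via R1 from span(g,c), cites(c,g)
round 2: derive span(h,c) via R1 from span(h,e), cites(e,c)
round 3: derive span(h,g) via R1 from span(h,c), cites(c,g)

span(c,c)  [via R1]
  span(c,g)  [via R0]
    cites(c,g)  [fact]
  cites(g,c)  [fact]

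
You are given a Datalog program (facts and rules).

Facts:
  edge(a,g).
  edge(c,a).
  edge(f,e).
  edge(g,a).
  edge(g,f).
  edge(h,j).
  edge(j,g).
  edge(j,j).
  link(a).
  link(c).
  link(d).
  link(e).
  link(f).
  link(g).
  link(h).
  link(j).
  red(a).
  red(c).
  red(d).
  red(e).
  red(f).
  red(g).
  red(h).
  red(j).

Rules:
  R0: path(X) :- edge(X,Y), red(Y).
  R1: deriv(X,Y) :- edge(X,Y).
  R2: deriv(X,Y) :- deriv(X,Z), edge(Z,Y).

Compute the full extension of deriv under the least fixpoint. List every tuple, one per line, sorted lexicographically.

deriv(a,a)
deriv(a,e)
deriv(a,f)
deriv(a,g)
deriv(c,a)
deriv(c,e)
deriv(c,f)
deriv(c,g)
deriv(f,e)
deriv(g,a)
deriv(g,e)
deriv(g,f)
deriv(g,g)
deriv(h,a)
deriv(h,e)
deriv(h,f)
deriv(h,g)
deriv(h,j)
deriv(j,a)
deriv(j,e)
deriv(j,f)
deriv(j,g)
deriv(j,j)

round 1: derive deriv(a,g) via R1 from edge(a,g)
round 1: derive deriv(c,a) via R1 from edge(c,a)
round 1: derive deriv(f,e) via R1 from edge(f,e)
round 1: derive deriv(g,a) via R1 from edge(g,a)
round 1: derive deriv(g,f) via R1 from edge(g,f)
round 1: derive deriv(h,j) via R1 from edge(h,j)
round 1: derive deriv(j,g) via R1 from edge(j,g)
round 1: derive deriv(j,j) via R1 from edge(j,j)
round 2: derive deriv(a,a) via R2 from deriv(a,g), edge(g,a)
round 2: derive deriv(a,f) via R2 from deriv(a,g), edge(g,f)
round 2: derive deriv(c,g) via R2 from deriv(c,a), edge(a,g)
round 2: derive deriv(g,e) via R2 from deriv(g,f), edge(f,e)
round 2: derive deriv(g,g) via R2 from deriv(g,a), edge(a,g)
round 2: derive deriv(h,g) via R2 from deriv(h,j), edge(j,g)
round 2: derive deriv(j,a) via R2 from deriv(j,g), edge(g,a)
round 2: derive deriv(j,f) via R2 from deriv(j,g), edge(g,f)
round 3: derive deriv(a,e) via R2 from deriv(a,f), edge(f,e)
round 3: derive deriv(c,f) via R2 from deriv(c,g), edge(g,f)
round 3: derive deriv(h,a) via R2 from deriv(h,g), edge(g,a)
round 3: derive deriv(h,f) via R2 from deriv(h,g), edge(g,f)
round 3: derive deriv(j,e) via R2 from deriv(j,f), edge(f,e)
round 4: derive deriv(c,e) via R2 from deriv(c,f), edge(f,e)
round 4: derive deriv(h,e) via R2 from deriv(h,f), edge(f,e)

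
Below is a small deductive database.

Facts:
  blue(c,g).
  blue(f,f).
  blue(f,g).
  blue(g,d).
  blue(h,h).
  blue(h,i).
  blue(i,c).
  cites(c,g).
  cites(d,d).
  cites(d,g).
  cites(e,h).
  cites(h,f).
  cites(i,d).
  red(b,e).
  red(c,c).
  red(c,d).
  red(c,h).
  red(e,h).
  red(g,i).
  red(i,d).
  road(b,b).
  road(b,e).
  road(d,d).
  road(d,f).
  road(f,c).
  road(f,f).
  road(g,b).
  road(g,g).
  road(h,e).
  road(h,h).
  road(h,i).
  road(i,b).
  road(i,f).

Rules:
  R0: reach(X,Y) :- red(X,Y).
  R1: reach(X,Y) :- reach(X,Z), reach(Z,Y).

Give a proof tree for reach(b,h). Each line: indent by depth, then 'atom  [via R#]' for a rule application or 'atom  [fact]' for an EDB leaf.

round 1: derive reach(b,e) via R0 from red(b,e)
round 1: derive reach(c,c) via R0 from red(c,c)
round 1: derive reach(c,d) via R0 from red(c,d)
round 1: derive reach(c,h) via R0 from red(c,h)
round 1: derive reach(e,h) via R0 from red(e,h)
round 1: derive reach(g,i) via R0 from red(g,i)
round 1: derive reach(i,d) via R0 from red(i,d)
round 2: derive reach(b,h) via R1 from reach(b,e), reach(e,h)
round 2: derive reach(g,d) via R1 from reach(g,i), reach(i,d)

reach(b,h)  [via R1]
  reach(b,e)  [via R0]
    red(b,e)  [fact]
  reach(e,h)  [via R0]
    red(e,h)  [fact]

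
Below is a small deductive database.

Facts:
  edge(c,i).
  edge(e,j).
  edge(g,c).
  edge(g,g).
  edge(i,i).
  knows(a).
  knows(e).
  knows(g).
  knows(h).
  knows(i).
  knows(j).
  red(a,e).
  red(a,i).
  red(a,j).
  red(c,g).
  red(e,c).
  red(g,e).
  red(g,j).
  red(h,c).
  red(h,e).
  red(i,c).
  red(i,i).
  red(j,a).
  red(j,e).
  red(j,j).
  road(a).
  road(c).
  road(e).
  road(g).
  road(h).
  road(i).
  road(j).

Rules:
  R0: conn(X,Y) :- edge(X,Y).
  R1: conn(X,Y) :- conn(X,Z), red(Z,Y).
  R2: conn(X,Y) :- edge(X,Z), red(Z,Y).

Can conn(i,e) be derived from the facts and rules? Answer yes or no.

yes

round 1: derive conn(c,i) via R0 from edge(c,i)
round 1: derive conn(e,j) via R0 from edge(e,j)
round 1: derive conn(g,c) via R0 from edge(g,c)
round 1: derive conn(g,g) via R0 from edge(g,g)
round 1: derive conn(i,i) via R0 from edge(i,i)
round 1: derive conn(c,c) via R2 from edge(c,i), red(i,c)
round 1: derive conn(e,a) via R2 from edge(e,j), red(j,a)
round 1: derive conn(e,e) via R2 from edge(e,j), red(j,e)
round 1: derive conn(g,e) via R2 from edge(g,g), red(g,e)
round 1: derive conn(g,j) via R2 from edge(g,g), red(g,j)
round 1: derive conn(i,c) via R2 from edge(i,i), red(i,c)
round 2: derive conn(c,g) via R1 from conn(c,c), red(c,g)
round 2: derive conn(e,c) via R1 from conn(e,e), red(e,c)
round 2: derive conn(e,i) via R1 from conn(e,a), red(a,i)
round 2: derive conn(g,a) via R1 from conn(g,j), red(j,a)
round 2: derive conn(i,g) via R1 from conn(i,c), red(c,g)
round 3: derive conn(c,e) via R1 from conn(c,g), red(g,e)
round 3: derive conn(c,j) via R1 from conn(c,g), red(g,j)
round 3: derive conn(e,g) via R1 from conn(e,c), red(c,g)
round 3: derive conn(g,i) via R1 from conn(g,a), red(a,i)
round 3: derive conn(i,e) via R1 from conn(i,g), red(g,e)
round 3: derive conn(i,j) via R1 from conn(i,g), red(g,j)
round 4: derive conn(c,a) via R1 from conn(c,j), red(j,a)
round 4: derive conn(i,a) via R1 from conn(i,j), red(j,a)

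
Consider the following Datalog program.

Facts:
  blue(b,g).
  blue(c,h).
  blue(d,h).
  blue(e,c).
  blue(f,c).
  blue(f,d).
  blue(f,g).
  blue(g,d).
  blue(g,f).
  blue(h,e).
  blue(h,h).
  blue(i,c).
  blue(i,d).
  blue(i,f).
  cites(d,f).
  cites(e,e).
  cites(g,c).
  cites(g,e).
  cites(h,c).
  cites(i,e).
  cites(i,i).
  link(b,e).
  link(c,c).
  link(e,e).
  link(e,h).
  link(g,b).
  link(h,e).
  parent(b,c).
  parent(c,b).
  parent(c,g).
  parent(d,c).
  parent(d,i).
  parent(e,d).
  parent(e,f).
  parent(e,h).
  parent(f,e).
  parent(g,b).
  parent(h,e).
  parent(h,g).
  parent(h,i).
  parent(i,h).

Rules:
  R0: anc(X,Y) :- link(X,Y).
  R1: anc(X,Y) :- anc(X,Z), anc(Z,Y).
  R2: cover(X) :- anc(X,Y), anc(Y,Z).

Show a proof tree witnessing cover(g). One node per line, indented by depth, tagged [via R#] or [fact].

round 1: derive anc(b,e) via R0 from link(b,e)
round 1: derive anc(c,c) via R0 from link(c,c)
round 1: derive anc(e,e) via R0 from link(e,e)
round 1: derive anc(e,h) via R0 from link(e,h)
round 1: derive anc(g,b) via R0 from link(g,b)
round 1: derive anc(h,e) via R0 from link(h,e)
round 2: derive anc(b,h) via R1 from anc(b,e), anc(e,h)
round 2: derive anc(g,e) via R1 from anc(g,b), anc(b,e)
round 2: derive anc(h,h) via R1 from anc(h,e), anc(e,h)
round 2: derive cover(b) via R2 from anc(b,e), anc(e,e)
round 2: derive cover(c) via R2 from anc(c,c), anc(c,c)
round 2: derive cover(e) via R2 from anc(e,e), anc(e,e)
round 2: derive cover(g) via R2 from anc(g,b), anc(b,e)
round 2: derive cover(h) via R2 from anc(h,e), anc(e,e)
round 3: derive anc(g,h) via R1 from anc(g,b), anc(b,h)

cover(g)  [via R2]
  anc(g,b)  [via R0]
    link(g,b)  [fact]
  anc(b,e)  [via R0]
    link(b,e)  [fact]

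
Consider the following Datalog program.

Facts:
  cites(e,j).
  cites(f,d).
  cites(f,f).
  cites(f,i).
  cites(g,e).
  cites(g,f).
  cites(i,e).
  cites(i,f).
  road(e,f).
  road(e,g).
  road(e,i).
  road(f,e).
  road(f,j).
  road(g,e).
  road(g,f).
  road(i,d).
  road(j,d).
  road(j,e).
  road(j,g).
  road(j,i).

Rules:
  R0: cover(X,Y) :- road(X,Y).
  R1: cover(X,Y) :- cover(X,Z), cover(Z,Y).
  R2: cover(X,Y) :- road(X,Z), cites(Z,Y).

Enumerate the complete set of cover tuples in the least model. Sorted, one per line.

cover(e,d)
cover(e,e)
cover(e,f)
cover(e,g)
cover(e,i)
cover(e,j)
cover(f,d)
cover(f,e)
cover(f,f)
cover(f,g)
cover(f,i)
cover(f,j)
cover(g,d)
cover(g,e)
cover(g,f)
cover(g,g)
cover(g,i)
cover(g,j)
cover(i,d)
cover(j,d)
cover(j,e)
cover(j,f)
cover(j,g)
cover(j,i)
cover(j,j)

round 1: derive cover(e,f) via R0 from road(e,f)
round 1: derive cover(e,g) via R0 from road(e,g)
round 1: derive cover(e,i) via R0 from road(e,i)
round 1: derive cover(f,e) via R0 from road(f,e)
round 1: derive cover(f,j) via R0 from road(f,j)
round 1: derive cover(g,e) via R0 from road(g,e)
round 1: derive cover(g,f) via R0 from road(g,f)
round 1: derive cover(i,d) via R0 from road(i,d)
round 1: derive cover(j,d) via R0 from road(j,d)
round 1: derive cover(j,e) via R0 from road(j,e)
round 1: derive cover(j,g) via R0 from road(j,g)
round 1: derive cover(j,i) via R0 from road(j,i)
round 1: derive cover(e,d) via R2 from road(e,f), cites(f,d)
round 1: derive cover(e,e) via R2 from road(e,g), cites(g,e)
round 1: derive cover(g,d) via R2 from road(g,f), cites(f,d)
round 1: derive cover(g,i) via R2 from road(g,f), cites(f,i)
round 1: derive cover(g,j) via R2 from road(g,e), cites(e,j)
round 1: derive cover(j,f) via R2 from road(j,g), cites(g,f)
round 1: derive cover(j,j) via R2 from road(j,e), cites(e,j)
round 2: derive cover(e,j) via R1 from cover(e,f), cover(f,j)
round 2: derive cover(f,d) via R1 from cover(f,e), cover(e,d)
round 2: derive cover(f,f) via R1 from cover(f,e), cover(e,f)
round 2: derive cover(f,g) via R1 from cover(f,e), cover(e,g)
round 2: derive cover(f,i) via R1 from cover(f,e), cover(e,i)
round 2: derive cover(g,g) via R1 from cover(g,e), cover(e,g)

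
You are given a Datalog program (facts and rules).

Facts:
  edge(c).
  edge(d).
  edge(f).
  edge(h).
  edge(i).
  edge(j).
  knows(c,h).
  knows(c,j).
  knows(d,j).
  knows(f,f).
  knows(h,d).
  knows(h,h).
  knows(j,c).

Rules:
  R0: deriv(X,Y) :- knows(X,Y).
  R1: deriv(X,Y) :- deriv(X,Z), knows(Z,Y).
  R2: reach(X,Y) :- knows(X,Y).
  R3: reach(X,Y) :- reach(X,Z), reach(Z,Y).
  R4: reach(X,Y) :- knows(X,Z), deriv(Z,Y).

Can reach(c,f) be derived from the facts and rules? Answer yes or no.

round 1: derive deriv(c,h) via R0 from knows(c,h)
round 1: derive deriv(c,j) via R0 from knows(c,j)
round 1: derive deriv(d,j) via R0 from knows(d,j)
round 1: derive deriv(f,f) via R0 from knows(f,f)
round 1: derive deriv(h,d) via R0 from knows(h,d)
round 1: derive deriv(h,h) via R0 from knows(h,h)
round 1: derive deriv(j,c) via R0 from knows(j,c)
round 1: derive reach(c,h) via R2 from knows(c,h)
round 1: derive reach(c,j) via R2 from knows(c,j)
round 1: derive reach(d,j) via R2 from knows(d,j)
round 1: derive reach(f,f) via R2 from knows(f,f)
round 1: derive reach(h,d) via R2 from knows(h,d)
round 1: derive reach(h,h) via R2 from knows(h,h)
round 1: derive reach(j,c) via R2 from knows(j,c)
round 2: derive deriv(c,c) via R1 from deriv(c,j), knows(j,c)
round 2: derive deriv(c,d) via R1 from deriv(c,h), knows(h,d)
round 2: derive deriv(d,c) via R1 from deriv(d,j), knows(j,c)
round 2: derive deriv(h,j) via R1 from deriv(h,d), knows(d,j)
round 2: derive deriv(j,h) via R1 from deriv(j,c), knows(c,h)
round 2: derive deriv(j,j) via R1 from deriv(j,c), knows(c,j)
round 2: derive reach(c,c) via R3 from reach(c,j), reach(j,c)
round 2: derive reach(c,d) via R3 from reach(c,h), reach(h,d)
round 2: derive reach(d,c) via R3 from reach(d,j), reach(j,c)
round 2: derive reach(h,j) via R3 from reach(h,d), reach(d,j)
round 2: derive reach(j,h) via R3 from reach(j,c), reach(c,h)
round 2: derive reach(j,j) via R3 from reach(j,c), reach(c,j)
round 3: derive deriv(d,h) via R1 from deriv(d,c), knows(c,h)
round 3: derive deriv(h,c) via R1 from deriv(h,j), knows(j,c)
round 3: derive deriv(j,d) via R1 from deriv(j,h), knows(h,d)
round 3: derive reach(d,d) via R3 from reach(d,c), reach(c,d)
round 3: derive reach(d,h) via R3 from reach(d,c), reach(c,h)
round 3: derive reach(h,c) via R3 from reach(h,d), reach(d,c)
round 3: derive reach(j,d) via R3 from reach(j,c), reach(c,d)
round 4: derive deriv(d,d) via R1 from deriv(d,h), knows(h,d)

no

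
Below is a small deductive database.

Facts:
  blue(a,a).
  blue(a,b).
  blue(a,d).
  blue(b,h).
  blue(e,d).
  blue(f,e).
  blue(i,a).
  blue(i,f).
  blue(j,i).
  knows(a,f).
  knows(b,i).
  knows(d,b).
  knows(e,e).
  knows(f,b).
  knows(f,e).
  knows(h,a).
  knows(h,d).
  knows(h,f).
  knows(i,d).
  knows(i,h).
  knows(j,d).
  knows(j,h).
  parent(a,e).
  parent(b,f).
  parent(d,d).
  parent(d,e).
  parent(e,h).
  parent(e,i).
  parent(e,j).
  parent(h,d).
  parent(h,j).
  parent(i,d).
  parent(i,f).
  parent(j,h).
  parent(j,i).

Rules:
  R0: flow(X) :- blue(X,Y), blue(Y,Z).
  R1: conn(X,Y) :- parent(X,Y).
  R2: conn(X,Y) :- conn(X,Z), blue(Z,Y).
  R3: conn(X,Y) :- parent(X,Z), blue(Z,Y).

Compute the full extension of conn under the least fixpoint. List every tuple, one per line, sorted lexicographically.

conn(a,d)
conn(a,e)
conn(b,d)
conn(b,e)
conn(b,f)
conn(d,d)
conn(d,e)
conn(e,a)
conn(e,b)
conn(e,d)
conn(e,e)
conn(e,f)
conn(e,h)
conn(e,i)
conn(e,j)
conn(h,a)
conn(h,b)
conn(h,d)
conn(h,e)
conn(h,f)
conn(h,h)
conn(h,i)
conn(h,j)
conn(i,d)
conn(i,e)
conn(i,f)
conn(j,a)
conn(j,b)
conn(j,d)
conn(j,e)
conn(j,f)
conn(j,h)
conn(j,i)

round 1: derive conn(a,e) via R1 from parent(a,e)
round 1: derive conn(b,f) via R1 from parent(b,f)
round 1: derive conn(d,d) via R1 from parent(d,d)
round 1: derive conn(d,e) via R1 from parent(d,e)
round 1: derive conn(e,h) via R1 from parent(e,h)
round 1: derive conn(e,i) via R1 from parent(e,i)
round 1: derive conn(e,j) via R1 from parent(e,j)
round 1: derive conn(h,d) via R1 from parent(h,d)
round 1: derive conn(h,j) via R1 from parent(h,j)
round 1: derive conn(i,d) via R1 from parent(i,d)
round 1: derive conn(i,f) via R1 from parent(i,f)
round 1: derive conn(j,h) via R1 from parent(j,h)
round 1: derive conn(j,i) via R1 from parent(j,i)
round 1: derive conn(a,d) via R3 from parent(a,e), blue(e,d)
round 1: derive conn(b,e) via R3 from parent(b,f), blue(f,e)
round 1: derive conn(e,a) via R3 from parent(e,i), blue(i,a)
round 1: derive conn(e,f) via R3 from parent(e,i), blue(i,f)
round 1: derive conn(h,i) via R3 from parent(h,j), blue(j,i)
round 1: derive conn(i,e) via R3 from parent(i,f), blue(f,e)
round 1: derive conn(j,a) via R3 from parent(j,i), blue(i,a)
round 1: derive conn(j,f) via R3 from parent(j,i), blue(i,f)
round 2: derive conn(b,d) via R2 from conn(b,e), blue(e,d)
round 2: derive conn(e,b) via R2 from conn(e,a), blue(a,b)
round 2: derive conn(e,d) via R2 from conn(e,a), blue(a,d)
round 2: derive conn(e,e) via R2 from conn(e,f), blue(f,e)
round 2: derive conn(h,a) via R2 from conn(h,i), blue(i,a)
round 2: derive conn(h,f) via R2 from conn(h,i), blue(i,f)
round 2: derive conn(j,b) via R2 from conn(j,a), blue(a,b)
round 2: derive conn(j,d) via R2 from conn(j,a), blue(a,d)
round 2: derive conn(j,e) via R2 from conn(j,f), blue(f,e)
round 3: derive conn(h,b) via R2 from conn(h,a), blue(a,b)
round 3: derive conn(h,e) via R2 from conn(h,f), blue(f,e)
round 4: derive conn(h,h) via R2 from conn(h,b), blue(b,h)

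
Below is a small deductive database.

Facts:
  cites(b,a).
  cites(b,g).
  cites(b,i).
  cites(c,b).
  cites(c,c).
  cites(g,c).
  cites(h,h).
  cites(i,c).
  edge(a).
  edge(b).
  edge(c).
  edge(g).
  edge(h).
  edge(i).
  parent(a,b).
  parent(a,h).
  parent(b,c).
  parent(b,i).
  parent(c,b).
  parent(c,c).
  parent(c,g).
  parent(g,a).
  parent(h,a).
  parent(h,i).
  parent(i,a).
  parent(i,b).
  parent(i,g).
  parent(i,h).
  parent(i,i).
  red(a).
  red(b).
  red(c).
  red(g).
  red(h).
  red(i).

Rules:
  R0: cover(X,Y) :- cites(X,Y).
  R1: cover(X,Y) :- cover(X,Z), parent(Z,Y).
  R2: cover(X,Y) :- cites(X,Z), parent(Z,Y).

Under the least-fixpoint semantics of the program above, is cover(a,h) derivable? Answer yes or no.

no

round 1: derive cover(b,a) via R0 from cites(b,a)
round 1: derive cover(b,g) via R0 from cites(b,g)
round 1: derive cover(b,i) via R0 from cites(b,i)
round 1: derive cover(c,b) via R0 from cites(c,b)
round 1: derive cover(c,c) via R0 from cites(c,c)
round 1: derive cover(g,c) via R0 from cites(g,c)
round 1: derive cover(h,h) via R0 from cites(h,h)
round 1: derive cover(i,c) via R0 from cites(i,c)
round 1: derive cover(b,b) via R2 from cites(b,a), parent(a,b)
round 1: derive cover(b,h) via R2 from cites(b,a), parent(a,h)
round 1: derive cover(c,g) via R2 from cites(c,c), parent(c,g)
round 1: derive cover(c,i) via R2 from cites(c,b), parent(b,i)
round 1: derive cover(g,b) via R2 from cites(g,c), parent(c,b)
round 1: derive cover(g,g) via R2 from cites(g,c), parent(c,g)
round 1: derive cover(h,a) via R2 from cites(h,h), parent(h,a)
round 1: derive cover(h,i) via R2 from cites(h,h), parent(h,i)
round 1: derive cover(i,b) via R2 from cites(i,c), parent(c,b)
round 1: derive cover(i,g) via R2 from cites(i,c), parent(c,g)
round 2: derive cover(b,c) via R1 from cover(b,b), parent(b,c)
round 2: derive cover(c,a) via R1 from cover(c,g), parent(g,a)
round 2: derive cover(c,h) via R1 from cover(c,i), parent(i,h)
round 2: derive cover(g,a) via R1 from cover(g,g), parent(g,a)
round 2: derive cover(g,i) via R1 from cover(g,b), parent(b,i)
round 2: derive cover(h,b) via R1 from cover(h,a), parent(a,b)
round 2: derive cover(h,g) via R1 from cover(h,i), parent(i,g)
round 2: derive cover(i,a) via R1 from cover(i,g), parent(g,a)
round 2: derive cover(i,i) via R1 from cover(i,b), parent(b,i)
round 3: derive cover(g,h) via R1 from cover(g,a), parent(a,h)
round 3: derive cover(h,c) via R1 from cover(h,b), parent(b,c)
round 3: derive cover(i,h) via R1 from cover(i,a), parent(a,h)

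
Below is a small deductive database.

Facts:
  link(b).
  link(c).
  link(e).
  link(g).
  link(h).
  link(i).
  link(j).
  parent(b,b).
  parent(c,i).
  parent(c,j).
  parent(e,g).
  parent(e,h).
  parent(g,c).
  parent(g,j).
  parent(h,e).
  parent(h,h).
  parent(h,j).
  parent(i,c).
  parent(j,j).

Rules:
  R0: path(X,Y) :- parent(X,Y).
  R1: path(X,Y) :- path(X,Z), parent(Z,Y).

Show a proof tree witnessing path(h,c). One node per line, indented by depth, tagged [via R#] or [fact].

round 1: derive path(b,b) via R0 from parent(b,b)
round 1: derive path(c,i) via R0 from parent(c,i)
round 1: derive path(c,j) via R0 from parent(c,j)
round 1: derive path(e,g) via R0 from parent(e,g)
round 1: derive path(e,h) via R0 from parent(e,h)
round 1: derive path(g,c) via R0 from parent(g,c)
round 1: derive path(g,j) via R0 from parent(g,j)
round 1: derive path(h,e) via R0 from parent(h,e)
round 1: derive path(h,h) via R0 from parent(h,h)
round 1: derive path(h,j) via R0 from parent(h,j)
round 1: derive path(i,c) via R0 from parent(i,c)
round 1: derive path(j,j) via R0 from parent(j,j)
round 2: derive path(c,c) via R1 from path(c,i), parent(i,c)
round 2: derive path(e,c) via R1 from path(e,g), parent(g,c)
round 2: derive path(e,e) via R1 from path(e,h), parent(h,e)
round 2: derive path(e,j) via R1 from path(e,g), parent(g,j)
round 2: derive path(g,i) via R1 from path(g,c), parent(c,i)
round 2: derive path(h,g) via R1 from path(h,e), parent(e,g)
round 2: derive path(i,i) via R1 from path(i,c), parent(c,i)
round 2: derive path(i,j) via R1 from path(i,c), parent(c,j)
round 3: derive path(e,i) via R1 from path(e,c), parent(c,i)
round 3: derive path(h,c) via R1 from path(h,g), parent(g,c)
round 4: derive path(h,i) via R1 from path(h,c), parent(c,i)

path(h,c)  [via R1]
  path(h,g)  [via R1]
    path(h,e)  [via R0]
      parent(h,e)  [fact]
    parent(e,g)  [fact]
  parent(g,c)  [fact]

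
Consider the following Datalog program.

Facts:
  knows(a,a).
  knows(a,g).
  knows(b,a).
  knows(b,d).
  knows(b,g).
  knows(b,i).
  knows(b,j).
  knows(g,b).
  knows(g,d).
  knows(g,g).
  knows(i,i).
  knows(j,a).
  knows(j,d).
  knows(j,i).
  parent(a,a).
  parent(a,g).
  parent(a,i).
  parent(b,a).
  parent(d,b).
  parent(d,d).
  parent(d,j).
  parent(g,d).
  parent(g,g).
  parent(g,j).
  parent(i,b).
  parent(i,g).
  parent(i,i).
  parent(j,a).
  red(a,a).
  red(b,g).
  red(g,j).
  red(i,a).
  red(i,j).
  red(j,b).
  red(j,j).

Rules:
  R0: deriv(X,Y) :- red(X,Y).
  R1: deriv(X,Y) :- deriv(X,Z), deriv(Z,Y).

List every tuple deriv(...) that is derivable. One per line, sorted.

round 1: derive deriv(a,a) via R0 from red(a,a)
round 1: derive deriv(b,g) via R0 from red(b,g)
round 1: derive deriv(g,j) via R0 from red(g,j)
round 1: derive deriv(i,a) via R0 from red(i,a)
round 1: derive deriv(i,j) via R0 from red(i,j)
round 1: derive deriv(j,b) via R0 from red(j,b)
round 1: derive deriv(j,j) via R0 from red(j,j)
round 2: derive deriv(b,j) via R1 from deriv(b,g), deriv(g,j)
round 2: derive deriv(g,b) via R1 from deriv(g,j), deriv(j,b)
round 2: derive deriv(i,b) via R1 from deriv(i,j), deriv(j,b)
round 2: derive deriv(j,g) via R1 from deriv(j,b), deriv(b,g)
round 3: derive deriv(b,b) via R1 from deriv(b,g), deriv(g,b)
round 3: derive deriv(g,g) via R1 from deriv(g,b), deriv(b,g)
round 3: derive deriv(i,g) via R1 from deriv(i,b), deriv(b,g)

deriv(a,a)
deriv(b,b)
deriv(b,g)
deriv(b,j)
deriv(g,b)
deriv(g,g)
deriv(g,j)
deriv(i,a)
deriv(i,b)
deriv(i,g)
deriv(i,j)
deriv(j,b)
deriv(j,g)
deriv(j,j)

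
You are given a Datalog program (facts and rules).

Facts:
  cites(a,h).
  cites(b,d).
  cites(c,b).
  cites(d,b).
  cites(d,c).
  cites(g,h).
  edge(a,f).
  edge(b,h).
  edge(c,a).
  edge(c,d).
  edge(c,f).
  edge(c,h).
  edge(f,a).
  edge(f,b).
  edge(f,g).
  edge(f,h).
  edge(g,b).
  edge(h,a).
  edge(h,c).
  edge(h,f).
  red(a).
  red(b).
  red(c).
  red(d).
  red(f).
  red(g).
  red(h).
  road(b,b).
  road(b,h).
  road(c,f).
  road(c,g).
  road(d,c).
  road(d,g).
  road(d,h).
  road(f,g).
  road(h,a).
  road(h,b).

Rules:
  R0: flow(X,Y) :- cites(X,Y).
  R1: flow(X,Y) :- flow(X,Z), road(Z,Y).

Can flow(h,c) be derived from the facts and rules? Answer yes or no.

round 1: derive flow(a,h) via R0 from cites(a,h)
round 1: derive flow(b,d) via R0 from cites(b,d)
round 1: derive flow(c,b) via R0 from cites(c,b)
round 1: derive flow(d,b) via R0 from cites(d,b)
round 1: derive flow(d,c) via R0 from cites(d,c)
round 1: derive flow(g,h) via R0 from cites(g,h)
round 2: derive flow(a,a) via R1 from flow(a,h), road(h,a)
round 2: derive flow(a,b) via R1 from flow(a,h), road(h,b)
round 2: derive flow(b,c) via R1 from flow(b,d), road(d,c)
round 2: derive flow(b,g) via R1 from flow(b,d), road(d,g)
round 2: derive flow(b,h) via R1 from flow(b,d), road(d,h)
round 2: derive flow(c,h) via R1 from flow(c,b), road(b,h)
round 2: derive flow(d,f) via R1 from flow(d,c), road(c,f)
round 2: derive flow(d,g) via R1 from flow(d,c), road(c,g)
round 2: derive flow(d,h) via R1 from flow(d,b), road(b,h)
round 2: derive flow(g,a) via R1 from flow(g,h), road(h,a)
round 2: derive flow(g,b) via R1 from flow(g,h), road(h,b)
round 3: derive flow(b,a) via R1 from flow(b,h), road(h,a)
round 3: derive flow(b,b) via R1 from flow(b,h), road(h,b)
round 3: derive flow(b,f) via R1 from flow(b,c), road(c,f)
round 3: derive flow(c,a) via R1 from flow(c,h), road(h,a)
round 3: derive flow(d,a) via R1 from flow(d,h), road(h,a)

no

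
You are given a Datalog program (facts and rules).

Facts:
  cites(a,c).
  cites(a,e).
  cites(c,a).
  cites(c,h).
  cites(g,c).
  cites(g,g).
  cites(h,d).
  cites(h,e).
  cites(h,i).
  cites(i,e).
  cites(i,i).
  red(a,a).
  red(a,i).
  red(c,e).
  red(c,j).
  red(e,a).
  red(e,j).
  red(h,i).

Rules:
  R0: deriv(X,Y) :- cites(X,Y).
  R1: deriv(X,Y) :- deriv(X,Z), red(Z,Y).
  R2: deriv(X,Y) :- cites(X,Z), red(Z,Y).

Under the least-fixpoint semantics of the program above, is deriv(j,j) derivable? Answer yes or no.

round 1: derive deriv(a,c) via R0 from cites(a,c)
round 1: derive deriv(a,e) via R0 from cites(a,e)
round 1: derive deriv(c,a) via R0 from cites(c,a)
round 1: derive deriv(c,h) via R0 from cites(c,h)
round 1: derive deriv(g,c) via R0 from cites(g,c)
round 1: derive deriv(g,g) via R0 from cites(g,g)
round 1: derive deriv(h,d) via R0 from cites(h,d)
round 1: derive deriv(h,e) via R0 from cites(h,e)
round 1: derive deriv(h,i) via R0 from cites(h,i)
round 1: derive deriv(i,e) via R0 from cites(i,e)
round 1: derive deriv(i,i) via R0 from cites(i,i)
round 1: derive deriv(a,a) via R2 from cites(a,e), red(e,a)
round 1: derive deriv(a,j) via R2 from cites(a,c), red(c,j)
round 1: derive deriv(c,i) via R2 from cites(c,a), red(a,i)
round 1: derive deriv(g,e) via R2 from cites(g,c), red(c,e)
round 1: derive deriv(g,j) via R2 from cites(g,c), red(c,j)
round 1: derive deriv(h,a) via R2 from cites(h,e), red(e,a)
round 1: derive deriv(h,j) via R2 from cites(h,e), red(e,j)
round 1: derive deriv(i,a) via R2 from cites(i,e), red(e,a)
round 1: derive deriv(i,j) via R2 from cites(i,e), red(e,j)
round 2: derive deriv(a,i) via R1 from deriv(a,a), red(a,i)
round 2: derive deriv(g,a) via R1 from deriv(g,e), red(e,a)
round 3: derive deriv(g,i) via R1 from deriv(g,a), red(a,i)

no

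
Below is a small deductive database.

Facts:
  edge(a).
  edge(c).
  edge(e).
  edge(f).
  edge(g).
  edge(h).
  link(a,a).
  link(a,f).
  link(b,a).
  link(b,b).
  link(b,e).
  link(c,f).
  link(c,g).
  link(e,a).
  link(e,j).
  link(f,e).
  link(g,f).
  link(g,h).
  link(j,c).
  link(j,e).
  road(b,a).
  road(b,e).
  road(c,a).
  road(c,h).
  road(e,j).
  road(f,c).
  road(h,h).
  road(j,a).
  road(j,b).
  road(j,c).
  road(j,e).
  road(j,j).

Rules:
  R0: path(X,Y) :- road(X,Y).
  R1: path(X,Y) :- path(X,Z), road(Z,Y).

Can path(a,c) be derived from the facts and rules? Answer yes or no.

no

round 1: derive path(b,a) via R0 from road(b,a)
round 1: derive path(b,e) via R0 from road(b,e)
round 1: derive path(c,a) via R0 from road(c,a)
round 1: derive path(c,h) via R0 from road(c,h)
round 1: derive path(e,j) via R0 from road(e,j)
round 1: derive path(f,c) via R0 from road(f,c)
round 1: derive path(h,h) via R0 from road(h,h)
round 1: derive path(j,a) via R0 from road(j,a)
round 1: derive path(j,b) via R0 from road(j,b)
round 1: derive path(j,c) via R0 from road(j,c)
round 1: derive path(j,e) via R0 from road(j,e)
round 1: derive path(j,j) via R0 from road(j,j)
round 2: derive path(b,j) via R1 from path(b,e), road(e,j)
round 2: derive path(e,a) via R1 from path(e,j), road(j,a)
round 2: derive path(e,b) via R1 from path(e,j), road(j,b)
round 2: derive path(e,c) via R1 from path(e,j), road(j,c)
round 2: derive path(e,e) via R1 from path(e,j), road(j,e)
round 2: derive path(f,a) via R1 from path(f,c), road(c,a)
round 2: derive path(f,h) via R1 from path(f,c), road(c,h)
round 2: derive path(j,h) via R1 from path(j,c), road(c,h)
round 3: derive path(b,b) via R1 from path(b,j), road(j,b)
round 3: derive path(b,c) via R1 from path(b,j), road(j,c)
round 3: derive path(e,h) via R1 from path(e,c), road(c,h)
round 4: derive path(b,h) via R1 from path(b,c), road(c,h)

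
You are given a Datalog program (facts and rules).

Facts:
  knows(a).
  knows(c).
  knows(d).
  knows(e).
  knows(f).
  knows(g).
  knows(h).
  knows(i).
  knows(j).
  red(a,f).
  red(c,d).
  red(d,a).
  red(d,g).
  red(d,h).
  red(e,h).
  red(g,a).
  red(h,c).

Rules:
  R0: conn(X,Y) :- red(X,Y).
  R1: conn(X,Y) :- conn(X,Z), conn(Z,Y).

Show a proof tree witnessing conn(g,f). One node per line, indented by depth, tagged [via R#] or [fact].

round 1: derive conn(a,f) via R0 from red(a,f)
round 1: derive conn(c,d) via R0 from red(c,d)
round 1: derive conn(d,a) via R0 from red(d,a)
round 1: derive conn(d,g) via R0 from red(d,g)
round 1: derive conn(d,h) via R0 from red(d,h)
round 1: derive conn(e,h) via R0 from red(e,h)
round 1: derive conn(g,a) via R0 from red(g,a)
round 1: derive conn(h,c) via R0 from red(h,c)
round 2: derive conn(c,a) via R1 from conn(c,d), conn(d,a)
round 2: derive conn(c,g) via R1 from conn(c,d), conn(d,g)
round 2: derive conn(c,h) via R1 from conn(c,d), conn(d,h)
round 2: derive conn(d,c) via R1 from conn(d,h), conn(h,c)
round 2: derive conn(d,f) via R1 from conn(d,a), conn(a,f)
round 2: derive conn(e,c) via R1 from conn(e,h), conn(h,c)
round 2: derive conn(g,f) via R1 from conn(g,a), conn(a,f)
round 2: derive conn(h,d) via R1 from conn(h,c), conn(c,d)
round 3: derive conn(c,c) via R1 from conn(c,d), conn(d,c)
round 3: derive conn(c,f) via R1 from conn(c,a), conn(a,f)
round 3: derive conn(d,d) via R1 from conn(d,c), conn(c,d)
round 3: derive conn(e,a) via R1 from conn(e,c), conn(c,a)
round 3: derive conn(e,d) via R1 from conn(e,c), conn(c,d)
round 3: derive conn(e,g) via R1 from conn(e,c), conn(c,g)
round 3: derive conn(h,a) via R1 from conn(h,c), conn(c,a)
round 3: derive conn(h,f) via R1 from conn(h,d), conn(d,f)
round 3: derive conn(h,g) via R1 from conn(h,c), conn(c,g)
round 3: derive conn(h,h) via R1 from conn(h,c), conn(c,h)
round 4: derive conn(e,f) via R1 from conn(e,a), conn(a,f)

conn(g,f)  [via R1]
  conn(g,a)  [via R0]
    red(g,a)  [fact]
  conn(a,f)  [via R0]
    red(a,f)  [fact]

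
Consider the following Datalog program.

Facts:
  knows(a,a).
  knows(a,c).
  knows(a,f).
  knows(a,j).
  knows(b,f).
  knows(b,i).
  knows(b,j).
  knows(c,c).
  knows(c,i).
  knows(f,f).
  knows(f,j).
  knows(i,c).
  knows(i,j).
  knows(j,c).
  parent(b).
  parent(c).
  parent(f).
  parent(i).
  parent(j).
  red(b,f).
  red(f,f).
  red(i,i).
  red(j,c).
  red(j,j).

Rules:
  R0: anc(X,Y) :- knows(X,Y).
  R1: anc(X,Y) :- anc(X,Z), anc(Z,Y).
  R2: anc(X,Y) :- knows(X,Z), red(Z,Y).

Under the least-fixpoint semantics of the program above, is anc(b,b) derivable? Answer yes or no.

round 1: derive anc(a,a) via R0 from knows(a,a)
round 1: derive anc(a,c) via R0 from knows(a,c)
round 1: derive anc(a,f) via R0 from knows(a,f)
round 1: derive anc(a,j) via R0 from knows(a,j)
round 1: derive anc(b,f) via R0 from knows(b,f)
round 1: derive anc(b,i) via R0 from knows(b,i)
round 1: derive anc(b,j) via R0 from knows(b,j)
round 1: derive anc(c,c) via R0 from knows(c,c)
round 1: derive anc(c,i) via R0 from knows(c,i)
round 1: derive anc(f,f) via R0 from knows(f,f)
round 1: derive anc(f,j) via R0 from knows(f,j)
round 1: derive anc(i,c) via R0 from knows(i,c)
round 1: derive anc(i,j) via R0 from knows(i,j)
round 1: derive anc(j,c) via R0 from knows(j,c)
round 1: derive anc(b,c) via R2 from knows(b,j), red(j,c)
round 1: derive anc(f,c) via R2 from knows(f,j), red(j,c)
round 2: derive anc(a,i) via R1 from anc(a,c), anc(c,i)
round 2: derive anc(c,j) via R1 from anc(c,i), anc(i,j)
round 2: derive anc(f,i) via R1 from anc(f,c), anc(c,i)
round 2: derive anc(i,i) via R1 from anc(i,c), anc(c,i)
round 2: derive anc(j,i) via R1 from anc(j,c), anc(c,i)
round 3: derive anc(j,j) via R1 from anc(j,c), anc(c,j)

no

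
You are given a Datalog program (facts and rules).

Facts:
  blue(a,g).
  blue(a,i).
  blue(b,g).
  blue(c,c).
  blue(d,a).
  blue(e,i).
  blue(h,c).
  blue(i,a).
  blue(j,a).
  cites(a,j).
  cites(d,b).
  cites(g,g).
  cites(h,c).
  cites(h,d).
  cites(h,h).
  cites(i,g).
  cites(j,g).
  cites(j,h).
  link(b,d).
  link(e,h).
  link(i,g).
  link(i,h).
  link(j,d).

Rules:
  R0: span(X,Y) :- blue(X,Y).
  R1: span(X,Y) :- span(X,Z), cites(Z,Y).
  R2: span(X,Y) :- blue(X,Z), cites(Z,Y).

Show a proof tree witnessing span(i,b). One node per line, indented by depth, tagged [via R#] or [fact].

round 1: derive span(a,g) via R0 from blue(a,g)
round 1: derive span(a,i) via R0 from blue(a,i)
round 1: derive span(b,g) via R0 from blue(b,g)
round 1: derive span(c,c) via R0 from blue(c,c)
round 1: derive span(d,a) via R0 from blue(d,a)
round 1: derive span(e,i) via R0 from blue(e,i)
round 1: derive span(h,c) via R0 from blue(h,c)
round 1: derive span(i,a) via R0 from blue(i,a)
round 1: derive span(j,a) via R0 from blue(j,a)
round 1: derive span(d,j) via R2 from blue(d,a), cites(a,j)
round 1: derive span(e,g) via R2 from blue(e,i), cites(i,g)
round 1: derive span(i,j) via R2 from blue(i,a), cites(a,j)
round 1: derive span(j,j) via R2 from blue(j,a), cites(a,j)
round 2: derive span(d,g) via R1 from span(d,j), cites(j,g)
round 2: derive span(d,h) via R1 from span(d,j), cites(j,h)
round 2: derive span(i,g) via R1 from span(i,j), cites(j,g)
round 2: derive span(i,h) via R1 from span(i,j), cites(j,h)
round 2: derive span(j,g) via R1 from span(j,j), cites(j,g)
round 2: derive span(j,h) via R1 from span(j,j), cites(j,h)
round 3: derive span(d,c) via R1 from span(d,h), cites(h,c)
round 3: derive span(d,d) via R1 from span(d,h), cites(h,d)
round 3: derive span(i,c) via R1 from span(i,h), cites(h,c)
round 3: derive span(i,d) via R1 from span(i,h), cites(h,d)
round 3: derive span(j,c) via R1 from span(j,h), cites(h,c)
round 3: derive span(j,d) via R1 from span(j,h), cites(h,d)
round 4: derive span(d,b) via R1 from span(d,d), cites(d,b)
round 4: derive span(i,b) via R1 from span(i,d), cites(d,b)
round 4: derive span(j,b) via R1 from span(j,d), cites(d,b)

span(i,b)  [via R1]
  span(i,d)  [via R1]
    span(i,h)  [via R1]
      span(i,j)  [via R2]
        blue(i,a)  [fact]
        cites(a,j)  [fact]
      cites(j,h)  [fact]
    cites(h,d)  [fact]
  cites(d,b)  [fact]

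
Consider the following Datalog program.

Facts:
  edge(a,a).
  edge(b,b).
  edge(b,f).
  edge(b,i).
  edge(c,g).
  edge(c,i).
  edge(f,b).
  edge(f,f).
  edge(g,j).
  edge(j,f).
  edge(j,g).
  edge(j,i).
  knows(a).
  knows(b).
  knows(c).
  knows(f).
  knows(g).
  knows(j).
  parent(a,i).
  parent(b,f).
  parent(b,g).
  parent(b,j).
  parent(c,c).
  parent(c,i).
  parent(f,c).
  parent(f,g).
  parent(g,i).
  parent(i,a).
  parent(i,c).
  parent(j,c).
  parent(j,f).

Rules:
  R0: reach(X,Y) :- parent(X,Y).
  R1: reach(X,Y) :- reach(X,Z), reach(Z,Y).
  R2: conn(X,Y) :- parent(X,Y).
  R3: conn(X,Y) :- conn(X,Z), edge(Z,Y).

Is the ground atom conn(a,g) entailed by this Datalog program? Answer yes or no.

round 1: derive conn(a,i) via R2 from parent(a,i)
round 1: derive conn(b,f) via R2 from parent(b,f)
round 1: derive conn(b,g) via R2 from parent(b,g)
round 1: derive conn(b,j) via R2 from parent(b,j)
round 1: derive conn(c,c) via R2 from parent(c,c)
round 1: derive conn(c,i) via R2 from parent(c,i)
round 1: derive conn(f,c) via R2 from parent(f,c)
round 1: derive conn(f,g) via R2 from parent(f,g)
round 1: derive conn(g,i) via R2 from parent(g,i)
round 1: derive conn(i,a) via R2 from parent(i,a)
round 1: derive conn(i,c) via R2 from parent(i,c)
round 1: derive conn(j,c) via R2 from parent(j,c)
round 1: derive conn(j,f) via R2 from parent(j,f)
round 2: derive conn(b,b) via R3 from conn(b,f), edge(f,b)
round 2: derive conn(b,i) via R3 from conn(b,j), edge(j,i)
round 2: derive conn(c,g) via R3 from conn(c,c), edge(c,g)
round 2: derive conn(f,i) via R3 from conn(f,c), edge(c,i)
round 2: derive conn(f,j) via R3 from conn(f,g), edge(g,j)
round 2: derive conn(i,g) via R3 from conn(i,c), edge(c,g)
round 2: derive conn(i,i) via R3 from conn(i,c), edge(c,i)
round 2: derive conn(j,b) via R3 from conn(j,f), edge(f,b)
round 2: derive conn(j,g) via R3 from conn(j,c), edge(c,g)
round 2: derive conn(j,i) via R3 from conn(j,c), edge(c,i)
round 3: derive conn(c,j) via R3 from conn(c,g), edge(g,j)
round 3: derive conn(f,f) via R3 from conn(f,j), edge(j,f)
round 3: derive conn(i,j) via R3 from conn(i,g), edge(g,j)
round 3: derive conn(j,j) via R3 from conn(j,g), edge(g,j)
round 4: derive conn(c,f) via R3 from conn(c,j), edge(j,f)
round 4: derive conn(f,b) via R3 from conn(f,f), edge(f,b)
round 4: derive conn(i,f) via R3 from conn(i,j), edge(j,f)
round 5: derive conn(c,b) via R3 from conn(c,f), edge(f,b)
round 5: derive conn(i,b) via R3 from conn(i,f), edge(f,b)

no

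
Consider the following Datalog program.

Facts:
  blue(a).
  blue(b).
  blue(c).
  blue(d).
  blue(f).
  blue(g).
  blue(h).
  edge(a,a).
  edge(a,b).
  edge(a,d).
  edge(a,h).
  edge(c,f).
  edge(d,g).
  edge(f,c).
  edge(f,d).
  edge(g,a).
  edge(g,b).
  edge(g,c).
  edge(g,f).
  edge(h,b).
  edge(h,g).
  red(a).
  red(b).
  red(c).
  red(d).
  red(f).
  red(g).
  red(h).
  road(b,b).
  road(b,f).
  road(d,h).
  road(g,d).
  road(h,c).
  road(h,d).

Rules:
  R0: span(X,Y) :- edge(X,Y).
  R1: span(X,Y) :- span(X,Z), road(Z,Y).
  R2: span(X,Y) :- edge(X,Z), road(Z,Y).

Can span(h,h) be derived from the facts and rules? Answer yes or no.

yes

round 1: derive span(a,a) via R0 from edge(a,a)
round 1: derive span(a,b) via R0 from edge(a,b)
round 1: derive span(a,d) via R0 from edge(a,d)
round 1: derive span(a,h) via R0 from edge(a,h)
round 1: derive span(c,f) via R0 from edge(c,f)
round 1: derive span(d,g) via R0 from edge(d,g)
round 1: derive span(f,c) via R0 from edge(f,c)
round 1: derive span(f,d) via R0 from edge(f,d)
round 1: derive span(g,a) via R0 from edge(g,a)
round 1: derive span(g,b) via R0 from edge(g,b)
round 1: derive span(g,c) via R0 from edge(g,c)
round 1: derive span(g,f) via R0 from edge(g,f)
round 1: derive span(h,b) via R0 from edge(h,b)
round 1: derive span(h,g) via R0 from edge(h,g)
round 1: derive span(a,c) via R2 from edge(a,h), road(h,c)
round 1: derive span(a,f) via R2 from edge(a,b), road(b,f)
round 1: derive span(d,d) via R2 from edge(d,g), road(g,d)
round 1: derive span(f,h) via R2 from edge(f,d), road(d,h)
round 1: derive span(h,d) via R2 from edge(h,g), road(g,d)
round 1: derive span(h,f) via R2 from edge(h,b), road(b,f)
round 2: derive span(d,h) via R1 from span(d,d), road(d,h)
round 2: derive span(h,h) via R1 from span(h,d), road(d,h)
round 3: derive span(d,c) via R1 from span(d,h), road(h,c)
round 3: derive span(h,c) via R1 from span(h,h), road(h,c)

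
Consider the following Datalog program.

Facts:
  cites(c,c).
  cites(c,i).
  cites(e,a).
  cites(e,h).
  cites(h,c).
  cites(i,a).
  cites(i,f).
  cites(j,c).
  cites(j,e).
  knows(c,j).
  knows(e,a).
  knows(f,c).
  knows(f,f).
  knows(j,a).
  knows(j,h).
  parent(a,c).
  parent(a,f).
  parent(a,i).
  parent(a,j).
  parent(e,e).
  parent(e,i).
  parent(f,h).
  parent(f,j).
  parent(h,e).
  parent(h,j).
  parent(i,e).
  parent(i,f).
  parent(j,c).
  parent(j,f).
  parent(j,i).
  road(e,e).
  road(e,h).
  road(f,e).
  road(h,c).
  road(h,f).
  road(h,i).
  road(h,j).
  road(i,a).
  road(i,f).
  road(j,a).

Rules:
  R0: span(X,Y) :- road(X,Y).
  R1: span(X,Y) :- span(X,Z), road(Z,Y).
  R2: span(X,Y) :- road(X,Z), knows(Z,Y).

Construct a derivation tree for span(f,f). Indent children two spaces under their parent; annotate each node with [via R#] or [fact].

span(f,f)  [via R1]
  span(f,h)  [via R1]
    span(f,e)  [via R0]
      road(f,e)  [fact]
    road(e,h)  [fact]
  road(h,f)  [fact]

round 1: derive span(e,e) via R0 from road(e,e)
round 1: derive span(e,h) via R0 from road(e,h)
round 1: derive span(f,e) via R0 from road(f,e)
round 1: derive span(h,c) via R0 from road(h,c)
round 1: derive span(h,f) via R0 from road(h,f)
round 1: derive span(h,i) via R0 from road(h,i)
round 1: derive span(h,j) via R0 from road(h,j)
round 1: derive span(i,a) via R0 from road(i,a)
round 1: derive span(i,f) via R0 from road(i,f)
round 1: derive span(j,a) via R0 from road(j,a)
round 1: derive span(e,a) via R2 from road(e,e), knows(e,a)
round 1: derive span(f,a) via R2 from road(f,e), knows(e,a)
round 1: derive span(h,a) via R2 from road(h,j), knows(j,a)
round 1: derive span(h,h) via R2 from road(h,j), knows(j,h)
round 1: derive span(i,c) via R2 from road(i,f), knows(f,c)
round 2: derive span(e,c) via R1 from span(e,h), road(h,c)
round 2: derive span(e,f) via R1 from span(e,h), road(h,f)
round 2: derive span(e,i) via R1 from span(e,h), road(h,i)
round 2: derive span(e,j) via R1 from span(e,h), road(h,j)
round 2: derive span(f,h) via R1 from span(f,e), road(e,h)
round 2: derive span(h,e) via R1 from span(h,f), road(f,e)
round 2: derive span(i,e) via R1 from span(i,f), road(f,e)
round 3: derive span(f,c) via R1 from span(f,h), road(h,c)
round 3: derive span(f,f) via R1 from span(f,h), road(h,f)
round 3: derive span(f,i) via R1 from span(f,h), road(h,i)
round 3: derive span(f,j) via R1 from span(f,h), road(h,j)
round 3: derive span(i,h) via R1 from span(i,e), road(e,h)
round 4: derive span(i,i) via R1 from span(i,h), road(h,i)
round 4: derive span(i,j) via R1 from span(i,h), road(h,j)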